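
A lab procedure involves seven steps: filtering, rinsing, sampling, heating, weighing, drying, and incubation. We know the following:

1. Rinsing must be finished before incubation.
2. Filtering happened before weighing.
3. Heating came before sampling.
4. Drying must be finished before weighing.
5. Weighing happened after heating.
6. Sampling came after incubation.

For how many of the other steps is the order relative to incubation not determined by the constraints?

Forced before incubation: rinsing; forced after incubation: sampling.
That leaves drying, filtering, heating, and weighing with no forced order relative to incubation — 4.

4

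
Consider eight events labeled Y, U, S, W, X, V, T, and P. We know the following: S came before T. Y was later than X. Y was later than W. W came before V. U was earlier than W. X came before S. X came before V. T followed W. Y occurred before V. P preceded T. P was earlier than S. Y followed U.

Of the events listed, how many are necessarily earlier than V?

4

Directly stated before V: W, X, and Y.
U reaches V via U → Y → V.
That's U, W, X, and Y — 4 in all.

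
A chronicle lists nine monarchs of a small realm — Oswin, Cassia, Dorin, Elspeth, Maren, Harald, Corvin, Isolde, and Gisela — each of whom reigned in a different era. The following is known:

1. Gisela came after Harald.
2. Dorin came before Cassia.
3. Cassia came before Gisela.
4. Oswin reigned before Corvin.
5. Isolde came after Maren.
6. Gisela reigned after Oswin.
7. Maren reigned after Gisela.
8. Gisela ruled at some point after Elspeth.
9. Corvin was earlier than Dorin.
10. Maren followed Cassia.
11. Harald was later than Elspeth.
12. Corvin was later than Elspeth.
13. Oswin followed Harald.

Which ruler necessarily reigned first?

Elspeth

Elspeth has a chain of constraints placing them before every other ruler, so Elspeth must be first.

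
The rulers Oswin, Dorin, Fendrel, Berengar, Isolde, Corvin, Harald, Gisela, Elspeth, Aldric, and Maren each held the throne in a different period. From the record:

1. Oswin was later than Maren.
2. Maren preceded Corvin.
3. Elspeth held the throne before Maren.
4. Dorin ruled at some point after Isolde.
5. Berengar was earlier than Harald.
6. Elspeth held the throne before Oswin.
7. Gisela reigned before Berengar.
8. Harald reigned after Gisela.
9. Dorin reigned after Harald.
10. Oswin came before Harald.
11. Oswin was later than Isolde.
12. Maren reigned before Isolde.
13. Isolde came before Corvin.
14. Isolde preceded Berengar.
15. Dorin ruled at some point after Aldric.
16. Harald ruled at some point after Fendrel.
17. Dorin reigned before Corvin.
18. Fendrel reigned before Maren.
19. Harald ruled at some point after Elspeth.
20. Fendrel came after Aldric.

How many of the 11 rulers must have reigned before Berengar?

Directly stated before Berengar: Gisela and Isolde.
Aldric reaches Berengar via Aldric → Fendrel → Maren → Isolde → Berengar.
Elspeth reaches Berengar via Elspeth → Maren → Isolde → Berengar.
Fendrel reaches Berengar via Fendrel → Maren → Isolde → Berengar.
Likewise Maren reaches Berengar by chaining the stated constraints.
That's Aldric, Elspeth, Fendrel, Gisela, Isolde, and Maren — 6 in all.

6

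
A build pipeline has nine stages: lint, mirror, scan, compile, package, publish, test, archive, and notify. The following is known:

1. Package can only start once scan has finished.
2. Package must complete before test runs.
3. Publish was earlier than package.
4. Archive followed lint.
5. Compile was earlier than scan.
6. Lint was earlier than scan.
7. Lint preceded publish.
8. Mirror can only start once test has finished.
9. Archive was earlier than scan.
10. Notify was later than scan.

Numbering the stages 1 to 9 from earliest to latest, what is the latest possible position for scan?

5

Scan must come before mirror, notify, package, and test — 4 stages forced after it.
Everything else can be placed before scan in some valid order, so scan can sit as late as position 9 − 4 = 5.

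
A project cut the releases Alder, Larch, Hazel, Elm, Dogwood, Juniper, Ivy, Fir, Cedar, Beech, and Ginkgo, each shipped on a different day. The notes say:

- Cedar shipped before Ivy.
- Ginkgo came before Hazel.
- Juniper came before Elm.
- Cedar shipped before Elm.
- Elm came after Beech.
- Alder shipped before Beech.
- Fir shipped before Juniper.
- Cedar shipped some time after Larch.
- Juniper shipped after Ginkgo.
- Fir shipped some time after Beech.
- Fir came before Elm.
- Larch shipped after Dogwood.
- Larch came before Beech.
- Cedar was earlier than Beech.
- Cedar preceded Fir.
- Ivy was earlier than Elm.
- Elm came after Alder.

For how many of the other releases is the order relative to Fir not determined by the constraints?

Forced before Fir: Alder, Beech, Cedar, Dogwood, and Larch; forced after Fir: Elm and Juniper.
That leaves Ginkgo, Hazel, and Ivy with no forced order relative to Fir — 3.

3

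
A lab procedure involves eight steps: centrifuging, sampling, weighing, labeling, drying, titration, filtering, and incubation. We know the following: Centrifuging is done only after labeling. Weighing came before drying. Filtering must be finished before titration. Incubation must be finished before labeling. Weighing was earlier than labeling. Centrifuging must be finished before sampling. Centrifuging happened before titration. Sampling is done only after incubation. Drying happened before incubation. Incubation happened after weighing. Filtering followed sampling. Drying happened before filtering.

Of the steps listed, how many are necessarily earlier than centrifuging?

4

Directly stated before centrifuging: labeling.
Drying reaches centrifuging via drying → incubation → labeling → centrifuging.
Incubation reaches centrifuging via incubation → labeling → centrifuging.
Weighing reaches centrifuging via weighing → labeling → centrifuging.
That's drying, incubation, labeling, and weighing — 4 in all.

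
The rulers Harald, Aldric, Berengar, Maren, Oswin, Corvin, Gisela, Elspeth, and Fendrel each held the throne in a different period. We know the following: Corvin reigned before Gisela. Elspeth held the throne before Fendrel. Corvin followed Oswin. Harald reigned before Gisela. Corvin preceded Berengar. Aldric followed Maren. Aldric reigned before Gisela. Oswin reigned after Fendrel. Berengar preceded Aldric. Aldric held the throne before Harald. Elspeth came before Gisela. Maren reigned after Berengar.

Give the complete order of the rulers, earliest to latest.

The constraints fix every adjacent pair, so only one ordering works:
Elspeth → Fendrel → Oswin → Corvin → Berengar → Maren → Aldric → Harald → Gisela.

Elspeth, Fendrel, Oswin, Corvin, Berengar, Maren, Aldric, Harald, Gisela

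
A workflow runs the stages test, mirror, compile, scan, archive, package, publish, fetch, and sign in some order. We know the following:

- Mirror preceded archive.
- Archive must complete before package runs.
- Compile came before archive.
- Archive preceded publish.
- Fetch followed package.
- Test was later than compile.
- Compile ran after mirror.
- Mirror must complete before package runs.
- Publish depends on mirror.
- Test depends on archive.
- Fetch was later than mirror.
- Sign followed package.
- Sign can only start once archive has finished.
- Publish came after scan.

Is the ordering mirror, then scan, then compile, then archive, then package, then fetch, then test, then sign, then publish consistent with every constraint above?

Check each stated constraint against the proposed order — e.g. scan is ahead of publish; mirror is ahead of publish. Every pair is in the required order; nothing is violated.

yes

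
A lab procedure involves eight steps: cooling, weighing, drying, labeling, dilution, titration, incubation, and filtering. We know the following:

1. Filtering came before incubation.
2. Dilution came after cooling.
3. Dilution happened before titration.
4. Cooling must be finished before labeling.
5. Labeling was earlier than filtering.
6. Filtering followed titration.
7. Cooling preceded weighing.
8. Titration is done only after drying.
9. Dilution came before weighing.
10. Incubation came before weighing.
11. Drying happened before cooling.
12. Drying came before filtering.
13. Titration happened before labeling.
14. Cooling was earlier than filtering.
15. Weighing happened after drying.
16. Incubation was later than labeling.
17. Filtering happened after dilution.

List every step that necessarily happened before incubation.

Directly stated before incubation: filtering and labeling.
Cooling reaches incubation via cooling → filtering → incubation.
Dilution reaches incubation via dilution → filtering → incubation.
Drying reaches incubation via drying → filtering → incubation.
Likewise titration reaches incubation by chaining the stated constraints.
No chain forces weighing ahead of incubation.

cooling, dilution, drying, filtering, labeling, titration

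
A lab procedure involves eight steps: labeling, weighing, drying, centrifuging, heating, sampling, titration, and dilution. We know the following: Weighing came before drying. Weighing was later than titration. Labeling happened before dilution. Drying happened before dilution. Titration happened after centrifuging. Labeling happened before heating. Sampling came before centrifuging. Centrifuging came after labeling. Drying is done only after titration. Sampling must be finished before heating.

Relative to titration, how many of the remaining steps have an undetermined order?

Forced before titration: centrifuging, labeling, and sampling; forced after titration: dilution, drying, and weighing.
That leaves heating with no forced order relative to titration — 1.

1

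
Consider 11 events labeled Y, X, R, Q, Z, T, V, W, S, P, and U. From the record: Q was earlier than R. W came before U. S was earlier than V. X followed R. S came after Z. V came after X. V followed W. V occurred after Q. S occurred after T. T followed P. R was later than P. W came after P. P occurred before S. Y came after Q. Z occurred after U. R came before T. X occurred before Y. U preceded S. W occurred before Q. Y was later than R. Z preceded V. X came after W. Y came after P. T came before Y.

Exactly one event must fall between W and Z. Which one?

Tracing the constraints gives W → U → Z, so U sits after W and before Z.
No other event is forced both after W and before Z.

U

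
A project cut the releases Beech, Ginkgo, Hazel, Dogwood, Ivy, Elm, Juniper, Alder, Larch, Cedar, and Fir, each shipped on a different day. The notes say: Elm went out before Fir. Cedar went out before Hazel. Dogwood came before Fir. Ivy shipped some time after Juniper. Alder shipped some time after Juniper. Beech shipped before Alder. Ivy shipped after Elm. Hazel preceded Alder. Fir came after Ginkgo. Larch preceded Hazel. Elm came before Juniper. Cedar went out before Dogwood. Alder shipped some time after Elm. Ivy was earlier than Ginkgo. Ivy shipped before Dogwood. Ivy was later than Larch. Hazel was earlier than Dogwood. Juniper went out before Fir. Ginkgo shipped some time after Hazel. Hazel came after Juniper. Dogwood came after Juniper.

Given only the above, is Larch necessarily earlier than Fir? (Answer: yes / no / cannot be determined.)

Chain the constraints: Larch → Hazel → Dogwood → Fir. Each link is directly stated, so Larch comes before Fir.

yes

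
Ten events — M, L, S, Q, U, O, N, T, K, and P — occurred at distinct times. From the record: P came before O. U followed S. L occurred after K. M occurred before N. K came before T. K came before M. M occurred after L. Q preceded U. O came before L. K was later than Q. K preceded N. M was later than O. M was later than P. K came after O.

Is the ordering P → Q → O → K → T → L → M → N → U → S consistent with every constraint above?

no

The constraints require S before U, but in the proposed sequence U appears ahead of S. That one violation is enough.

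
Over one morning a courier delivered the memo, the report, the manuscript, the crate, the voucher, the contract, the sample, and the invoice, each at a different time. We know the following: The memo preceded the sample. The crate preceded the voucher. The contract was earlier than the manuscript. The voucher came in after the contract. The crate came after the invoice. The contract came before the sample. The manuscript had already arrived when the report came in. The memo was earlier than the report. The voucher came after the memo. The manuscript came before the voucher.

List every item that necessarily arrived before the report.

Directly stated before the report: the manuscript and the memo.
The contract reaches the report via the contract → the manuscript → the report.
No chain forces the sample (or any of the others) ahead of the report.

the contract, the manuscript, the memo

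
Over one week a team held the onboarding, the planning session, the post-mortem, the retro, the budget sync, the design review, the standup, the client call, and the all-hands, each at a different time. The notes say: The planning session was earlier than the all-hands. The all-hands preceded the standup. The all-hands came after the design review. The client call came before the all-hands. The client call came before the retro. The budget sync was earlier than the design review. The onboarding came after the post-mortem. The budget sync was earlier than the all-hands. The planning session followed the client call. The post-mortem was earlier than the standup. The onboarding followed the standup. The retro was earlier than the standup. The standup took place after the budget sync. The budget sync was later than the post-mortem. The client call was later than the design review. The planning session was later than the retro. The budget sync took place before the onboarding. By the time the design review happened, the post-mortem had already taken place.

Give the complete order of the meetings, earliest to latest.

The constraints fix every adjacent pair, so only one ordering works:
the post-mortem → the budget sync → the design review → the client call → the retro → the planning session → the all-hands → the standup → the onboarding.

the post-mortem, the budget sync, the design review, the client call, the retro, the planning session, the all-hands, the standup, the onboarding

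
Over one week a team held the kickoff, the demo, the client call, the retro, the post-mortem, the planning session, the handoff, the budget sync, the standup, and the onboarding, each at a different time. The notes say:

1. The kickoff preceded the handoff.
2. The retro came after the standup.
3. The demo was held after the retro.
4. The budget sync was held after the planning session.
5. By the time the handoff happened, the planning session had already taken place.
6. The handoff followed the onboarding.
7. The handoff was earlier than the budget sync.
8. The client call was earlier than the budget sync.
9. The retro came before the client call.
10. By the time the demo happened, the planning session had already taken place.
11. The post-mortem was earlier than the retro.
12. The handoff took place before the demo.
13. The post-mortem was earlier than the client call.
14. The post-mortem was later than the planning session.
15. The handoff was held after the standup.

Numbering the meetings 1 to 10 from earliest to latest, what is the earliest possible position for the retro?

The planning session, the post-mortem, and the standup must all come before the retro — 3 forced predecessors.
Nothing else is forced ahead of the retro, so its earliest slot is position 3 + 1 = 4.

4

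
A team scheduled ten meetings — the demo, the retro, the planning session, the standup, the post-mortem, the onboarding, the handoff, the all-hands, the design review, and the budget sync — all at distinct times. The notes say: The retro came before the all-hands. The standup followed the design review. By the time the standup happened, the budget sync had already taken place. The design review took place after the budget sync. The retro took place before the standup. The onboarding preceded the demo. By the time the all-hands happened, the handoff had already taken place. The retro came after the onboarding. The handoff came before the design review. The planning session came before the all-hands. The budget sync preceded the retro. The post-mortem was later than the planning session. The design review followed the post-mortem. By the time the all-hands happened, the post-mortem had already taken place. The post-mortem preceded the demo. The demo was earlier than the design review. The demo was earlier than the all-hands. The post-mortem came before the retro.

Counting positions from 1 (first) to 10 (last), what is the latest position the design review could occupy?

The design review must come before the standup — 1 meeting forced after it.
Everything else can be placed before the design review in some valid order, so the design review can sit as late as position 10 − 1 = 9.

9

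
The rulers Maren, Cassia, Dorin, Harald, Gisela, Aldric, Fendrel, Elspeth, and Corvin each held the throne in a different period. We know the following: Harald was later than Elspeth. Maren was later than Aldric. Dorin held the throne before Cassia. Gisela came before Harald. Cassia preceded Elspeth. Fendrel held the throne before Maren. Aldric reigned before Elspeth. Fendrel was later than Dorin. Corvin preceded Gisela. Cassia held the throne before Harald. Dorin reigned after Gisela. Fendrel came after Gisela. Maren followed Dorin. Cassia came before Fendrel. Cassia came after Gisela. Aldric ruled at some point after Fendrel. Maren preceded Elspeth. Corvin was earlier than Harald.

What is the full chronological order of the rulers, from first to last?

The constraints fix every adjacent pair, so only one ordering works:
Corvin → Gisela → Dorin → Cassia → Fendrel → Aldric → Maren → Elspeth → Harald.

Corvin, Gisela, Dorin, Cassia, Fendrel, Aldric, Maren, Elspeth, Harald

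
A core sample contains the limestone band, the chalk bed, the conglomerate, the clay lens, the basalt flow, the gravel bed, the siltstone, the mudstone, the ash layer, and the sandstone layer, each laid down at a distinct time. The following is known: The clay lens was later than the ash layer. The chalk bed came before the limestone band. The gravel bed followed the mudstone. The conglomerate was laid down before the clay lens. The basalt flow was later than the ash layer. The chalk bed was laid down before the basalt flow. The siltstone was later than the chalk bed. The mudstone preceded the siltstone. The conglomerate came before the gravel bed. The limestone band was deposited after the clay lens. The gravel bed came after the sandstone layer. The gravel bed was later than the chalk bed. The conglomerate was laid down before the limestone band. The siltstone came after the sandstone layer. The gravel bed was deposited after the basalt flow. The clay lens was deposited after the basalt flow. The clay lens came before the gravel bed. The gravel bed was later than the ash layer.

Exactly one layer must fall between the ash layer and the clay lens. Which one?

the basalt flow

Tracing the constraints gives the ash layer → the basalt flow → the clay lens, so the basalt flow sits after the ash layer and before the clay lens.
No other layer is forced both after the ash layer and before the clay lens.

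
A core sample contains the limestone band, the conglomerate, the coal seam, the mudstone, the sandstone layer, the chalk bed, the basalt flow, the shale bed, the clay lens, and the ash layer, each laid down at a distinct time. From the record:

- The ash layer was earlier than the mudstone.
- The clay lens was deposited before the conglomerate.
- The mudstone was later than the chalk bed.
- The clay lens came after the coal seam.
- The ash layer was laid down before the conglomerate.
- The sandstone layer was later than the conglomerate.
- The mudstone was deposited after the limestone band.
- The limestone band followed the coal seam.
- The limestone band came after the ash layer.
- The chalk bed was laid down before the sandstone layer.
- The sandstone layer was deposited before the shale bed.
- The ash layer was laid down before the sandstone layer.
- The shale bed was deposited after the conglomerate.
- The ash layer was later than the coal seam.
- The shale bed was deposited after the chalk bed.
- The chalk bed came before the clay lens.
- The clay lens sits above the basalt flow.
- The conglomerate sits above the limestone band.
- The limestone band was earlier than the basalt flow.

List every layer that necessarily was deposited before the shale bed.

the ash layer, the basalt flow, the chalk bed, the clay lens, the coal seam, the conglomerate, the limestone band, the sandstone layer

Directly stated before the shale bed: the chalk bed, the conglomerate, and the sandstone layer.
The ash layer reaches the shale bed via the ash layer → the sandstone layer → the shale bed.
The basalt flow reaches the shale bed via the basalt flow → the clay lens → the conglomerate → the shale bed.
The clay lens reaches the shale bed via the clay lens → the conglomerate → the shale bed.
Likewise the coal seam and the limestone band each reach the shale bed by chaining the stated constraints.
No chain forces the mudstone ahead of the shale bed.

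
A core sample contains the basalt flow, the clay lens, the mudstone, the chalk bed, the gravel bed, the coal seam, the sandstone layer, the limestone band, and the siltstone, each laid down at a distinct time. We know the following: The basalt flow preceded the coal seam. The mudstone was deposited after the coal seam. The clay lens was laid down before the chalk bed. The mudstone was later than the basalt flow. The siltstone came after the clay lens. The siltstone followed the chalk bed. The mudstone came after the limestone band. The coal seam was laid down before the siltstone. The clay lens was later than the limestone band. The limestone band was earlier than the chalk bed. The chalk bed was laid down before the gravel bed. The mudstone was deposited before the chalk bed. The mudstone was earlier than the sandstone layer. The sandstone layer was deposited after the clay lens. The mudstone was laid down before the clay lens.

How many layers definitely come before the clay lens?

4

Directly stated before the clay lens: the limestone band and the mudstone.
The basalt flow reaches the clay lens via the basalt flow → the mudstone → the clay lens.
The coal seam reaches the clay lens via the coal seam → the mudstone → the clay lens.
No chain forces the gravel bed (or any of the others) ahead of the clay lens.
That's the basalt flow, the coal seam, the limestone band, and the mudstone — 4 in all.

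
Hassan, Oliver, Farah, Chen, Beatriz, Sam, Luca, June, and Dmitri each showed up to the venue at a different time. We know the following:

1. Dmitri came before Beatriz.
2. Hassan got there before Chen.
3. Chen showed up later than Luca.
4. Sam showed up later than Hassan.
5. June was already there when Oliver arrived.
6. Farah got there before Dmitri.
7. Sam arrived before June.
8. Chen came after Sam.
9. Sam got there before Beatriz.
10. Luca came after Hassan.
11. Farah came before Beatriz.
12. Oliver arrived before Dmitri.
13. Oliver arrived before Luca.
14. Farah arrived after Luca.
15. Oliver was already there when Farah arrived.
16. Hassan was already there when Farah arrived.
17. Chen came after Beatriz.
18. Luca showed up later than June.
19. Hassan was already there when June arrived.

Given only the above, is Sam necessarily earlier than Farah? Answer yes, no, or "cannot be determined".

yes

Chain the constraints: Sam → June → Oliver → Farah. Each link is directly stated, so Sam comes before Farah.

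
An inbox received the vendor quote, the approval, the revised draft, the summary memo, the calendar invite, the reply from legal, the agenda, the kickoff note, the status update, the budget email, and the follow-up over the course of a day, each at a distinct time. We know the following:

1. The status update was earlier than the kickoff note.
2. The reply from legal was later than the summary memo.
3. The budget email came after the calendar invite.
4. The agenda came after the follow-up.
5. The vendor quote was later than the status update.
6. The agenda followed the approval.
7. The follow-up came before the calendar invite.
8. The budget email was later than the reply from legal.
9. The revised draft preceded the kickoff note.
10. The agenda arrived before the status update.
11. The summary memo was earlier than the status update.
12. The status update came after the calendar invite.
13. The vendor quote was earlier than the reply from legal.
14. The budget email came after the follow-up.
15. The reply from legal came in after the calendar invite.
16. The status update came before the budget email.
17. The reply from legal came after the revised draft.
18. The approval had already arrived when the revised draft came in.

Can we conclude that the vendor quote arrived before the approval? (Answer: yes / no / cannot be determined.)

no

Tracing the constraints gives the approval → the agenda → the status update → the vendor quote, so the approval must come before the vendor quote.
That means the vendor quote cannot be before the approval.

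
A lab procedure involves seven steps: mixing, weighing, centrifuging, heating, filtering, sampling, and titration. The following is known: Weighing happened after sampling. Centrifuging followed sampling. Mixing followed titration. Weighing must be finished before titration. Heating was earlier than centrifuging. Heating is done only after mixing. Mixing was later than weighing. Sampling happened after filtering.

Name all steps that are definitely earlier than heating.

Directly stated before heating: mixing.
Filtering reaches heating via filtering → sampling → weighing → mixing → heating.
Sampling reaches heating via sampling → weighing → mixing → heating.
Titration reaches heating via titration → mixing → heating.
Likewise weighing reaches heating by chaining the stated constraints.
No chain forces centrifuging ahead of heating.

filtering, mixing, sampling, titration, weighing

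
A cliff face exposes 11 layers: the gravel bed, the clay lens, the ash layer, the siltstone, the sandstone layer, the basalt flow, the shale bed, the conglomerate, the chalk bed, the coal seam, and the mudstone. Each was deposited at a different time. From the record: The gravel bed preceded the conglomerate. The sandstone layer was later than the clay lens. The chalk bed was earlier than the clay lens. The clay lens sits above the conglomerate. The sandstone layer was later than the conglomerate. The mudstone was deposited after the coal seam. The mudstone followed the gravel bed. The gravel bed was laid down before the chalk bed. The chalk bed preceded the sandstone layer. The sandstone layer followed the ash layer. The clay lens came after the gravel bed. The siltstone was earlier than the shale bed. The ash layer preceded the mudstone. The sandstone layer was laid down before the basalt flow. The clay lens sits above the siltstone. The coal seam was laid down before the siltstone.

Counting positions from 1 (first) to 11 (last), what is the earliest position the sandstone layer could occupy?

The ash layer, the chalk bed, the clay lens, the coal seam, the conglomerate, the gravel bed, and the siltstone must all come before the sandstone layer — 7 forced predecessors.
Nothing else is forced ahead of the sandstone layer, so its earliest slot is position 7 + 1 = 8.

8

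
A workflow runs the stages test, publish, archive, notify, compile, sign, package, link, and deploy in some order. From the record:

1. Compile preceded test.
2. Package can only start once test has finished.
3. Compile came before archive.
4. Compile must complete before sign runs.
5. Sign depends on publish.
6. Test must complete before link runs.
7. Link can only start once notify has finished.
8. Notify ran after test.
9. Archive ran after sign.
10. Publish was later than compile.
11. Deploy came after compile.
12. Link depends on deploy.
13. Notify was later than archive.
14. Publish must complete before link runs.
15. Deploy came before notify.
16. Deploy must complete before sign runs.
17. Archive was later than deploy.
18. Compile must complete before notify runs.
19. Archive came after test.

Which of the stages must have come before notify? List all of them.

archive, compile, deploy, publish, sign, test

Directly stated before notify: archive, compile, deploy, and test.
Publish reaches notify via publish → sign → archive → notify.
Sign reaches notify via sign → archive → notify.
No chain forces link (or any of the others) ahead of notify.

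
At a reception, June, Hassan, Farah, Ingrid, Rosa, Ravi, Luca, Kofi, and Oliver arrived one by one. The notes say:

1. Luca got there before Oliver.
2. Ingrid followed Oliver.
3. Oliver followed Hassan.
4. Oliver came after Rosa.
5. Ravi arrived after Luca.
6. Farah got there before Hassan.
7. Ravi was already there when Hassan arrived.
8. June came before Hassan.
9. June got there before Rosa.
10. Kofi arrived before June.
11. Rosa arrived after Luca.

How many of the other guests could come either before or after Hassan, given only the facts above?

1

Forced before Hassan: Farah, June, Kofi, Luca, and Ravi; forced after Hassan: Ingrid and Oliver.
That leaves Rosa with no forced order relative to Hassan — 1.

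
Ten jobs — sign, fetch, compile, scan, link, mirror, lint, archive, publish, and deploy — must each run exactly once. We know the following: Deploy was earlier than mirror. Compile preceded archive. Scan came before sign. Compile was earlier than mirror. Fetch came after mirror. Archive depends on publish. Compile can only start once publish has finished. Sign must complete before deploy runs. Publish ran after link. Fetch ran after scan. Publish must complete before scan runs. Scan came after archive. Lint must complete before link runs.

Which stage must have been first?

lint

Lint has a chain of constraints placing it before every other stage, so lint must be first.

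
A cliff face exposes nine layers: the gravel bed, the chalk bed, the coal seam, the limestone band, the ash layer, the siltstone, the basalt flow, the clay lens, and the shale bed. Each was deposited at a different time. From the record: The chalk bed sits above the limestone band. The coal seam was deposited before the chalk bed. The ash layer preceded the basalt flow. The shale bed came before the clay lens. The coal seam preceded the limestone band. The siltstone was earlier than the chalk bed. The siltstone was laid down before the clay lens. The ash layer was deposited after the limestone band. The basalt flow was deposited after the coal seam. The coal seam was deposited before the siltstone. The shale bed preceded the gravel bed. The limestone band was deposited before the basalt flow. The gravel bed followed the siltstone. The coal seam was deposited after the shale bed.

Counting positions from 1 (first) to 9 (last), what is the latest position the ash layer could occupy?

The ash layer must come before the basalt flow — 1 layer forced after it.
Everything else can be placed before the ash layer in some valid order, so the ash layer can sit as late as position 9 − 1 = 8.

8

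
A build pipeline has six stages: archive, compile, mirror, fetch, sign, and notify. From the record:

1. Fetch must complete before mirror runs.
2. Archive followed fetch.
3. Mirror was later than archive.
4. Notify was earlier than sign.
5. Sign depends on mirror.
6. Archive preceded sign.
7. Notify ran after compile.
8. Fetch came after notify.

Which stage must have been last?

sign

Every other stage has a chain of constraints placing it before sign, so sign is last.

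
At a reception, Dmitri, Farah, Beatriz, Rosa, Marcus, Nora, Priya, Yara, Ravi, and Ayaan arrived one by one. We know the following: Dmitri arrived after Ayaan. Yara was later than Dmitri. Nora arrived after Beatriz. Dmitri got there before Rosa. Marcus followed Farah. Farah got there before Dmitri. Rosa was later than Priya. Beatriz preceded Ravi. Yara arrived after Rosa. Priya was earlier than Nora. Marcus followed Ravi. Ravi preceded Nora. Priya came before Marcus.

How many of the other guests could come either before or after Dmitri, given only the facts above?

Forced before Dmitri: Ayaan and Farah; forced after Dmitri: Rosa and Yara.
That leaves Beatriz, Marcus, Nora, Priya, and Ravi with no forced order relative to Dmitri — 5.

5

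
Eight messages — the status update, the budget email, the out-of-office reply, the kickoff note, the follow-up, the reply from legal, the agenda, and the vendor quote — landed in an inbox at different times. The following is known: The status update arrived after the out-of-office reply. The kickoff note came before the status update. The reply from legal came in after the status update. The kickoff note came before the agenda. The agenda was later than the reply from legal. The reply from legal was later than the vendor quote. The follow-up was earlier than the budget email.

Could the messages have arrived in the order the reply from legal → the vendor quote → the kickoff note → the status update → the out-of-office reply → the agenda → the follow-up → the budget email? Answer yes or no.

The constraints require the status update before the reply from legal, but in the proposed sequence the reply from legal appears ahead of the status update. That one violation is enough.

no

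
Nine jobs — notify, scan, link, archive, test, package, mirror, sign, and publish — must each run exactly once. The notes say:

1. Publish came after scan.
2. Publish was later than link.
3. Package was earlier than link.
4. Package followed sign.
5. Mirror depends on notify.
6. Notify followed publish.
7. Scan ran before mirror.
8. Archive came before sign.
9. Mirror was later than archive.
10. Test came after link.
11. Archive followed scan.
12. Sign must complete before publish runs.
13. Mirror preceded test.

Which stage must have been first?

Scan has a chain of constraints placing it before every other stage, so scan must be first.

scan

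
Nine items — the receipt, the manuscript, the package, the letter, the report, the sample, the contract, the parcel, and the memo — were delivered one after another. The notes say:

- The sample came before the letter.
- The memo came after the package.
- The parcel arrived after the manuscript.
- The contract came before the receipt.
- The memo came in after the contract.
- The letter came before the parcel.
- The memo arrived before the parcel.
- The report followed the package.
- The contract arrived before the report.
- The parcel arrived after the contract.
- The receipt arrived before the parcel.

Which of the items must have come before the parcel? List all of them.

Directly stated before the parcel: the contract, the letter, the manuscript, the memo, and the receipt.
The package reaches the parcel via the package → the memo → the parcel.
The sample reaches the parcel via the sample → the letter → the parcel.

the contract, the letter, the manuscript, the memo, the package, the receipt, the sample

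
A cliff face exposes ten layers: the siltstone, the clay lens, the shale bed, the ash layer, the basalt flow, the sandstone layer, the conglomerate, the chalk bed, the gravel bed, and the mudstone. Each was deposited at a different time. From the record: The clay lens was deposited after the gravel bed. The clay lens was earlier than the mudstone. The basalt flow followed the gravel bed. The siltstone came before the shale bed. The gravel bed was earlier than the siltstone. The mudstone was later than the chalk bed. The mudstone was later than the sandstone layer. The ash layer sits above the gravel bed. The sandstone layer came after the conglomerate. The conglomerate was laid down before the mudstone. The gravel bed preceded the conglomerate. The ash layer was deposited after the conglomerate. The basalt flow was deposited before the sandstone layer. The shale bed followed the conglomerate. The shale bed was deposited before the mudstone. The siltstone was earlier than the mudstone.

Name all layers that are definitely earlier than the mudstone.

the basalt flow, the chalk bed, the clay lens, the conglomerate, the gravel bed, the sandstone layer, the shale bed, the siltstone

Directly stated before the mudstone: the chalk bed, the clay lens, the conglomerate, the sandstone layer, the shale bed, and the siltstone.
The basalt flow reaches the mudstone via the basalt flow → the sandstone layer → the mudstone.
The gravel bed reaches the mudstone via the gravel bed → the clay lens → the mudstone.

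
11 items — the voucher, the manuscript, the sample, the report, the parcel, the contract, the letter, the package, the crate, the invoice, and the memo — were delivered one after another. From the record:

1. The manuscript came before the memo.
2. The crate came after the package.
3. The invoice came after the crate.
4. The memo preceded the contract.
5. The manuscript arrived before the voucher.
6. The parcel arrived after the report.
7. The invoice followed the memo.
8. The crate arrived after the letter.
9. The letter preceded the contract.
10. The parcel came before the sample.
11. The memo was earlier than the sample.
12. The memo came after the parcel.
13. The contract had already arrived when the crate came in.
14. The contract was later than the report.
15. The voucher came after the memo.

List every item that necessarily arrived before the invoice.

the contract, the crate, the letter, the manuscript, the memo, the package, the parcel, the report

Directly stated before the invoice: the crate and the memo.
The contract reaches the invoice via the contract → the crate → the invoice.
The letter reaches the invoice via the letter → the crate → the invoice.
The manuscript reaches the invoice via the manuscript → the memo → the invoice.
Likewise the package, the parcel, and the report each reach the invoice by chaining the stated constraints.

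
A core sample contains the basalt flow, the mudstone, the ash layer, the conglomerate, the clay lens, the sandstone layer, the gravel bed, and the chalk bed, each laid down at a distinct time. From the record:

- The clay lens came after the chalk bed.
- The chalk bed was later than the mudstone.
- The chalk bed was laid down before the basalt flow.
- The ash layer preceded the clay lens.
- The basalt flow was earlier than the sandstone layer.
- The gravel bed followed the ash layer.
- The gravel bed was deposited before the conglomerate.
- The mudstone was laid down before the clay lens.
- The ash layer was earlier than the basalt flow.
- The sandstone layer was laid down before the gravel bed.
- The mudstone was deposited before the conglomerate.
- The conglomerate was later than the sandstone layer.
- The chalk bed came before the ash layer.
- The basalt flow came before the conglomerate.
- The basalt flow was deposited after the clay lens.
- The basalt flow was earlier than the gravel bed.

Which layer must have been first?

The mudstone has a chain of constraints placing it before every other layer, so the mudstone must be first.

the mudstone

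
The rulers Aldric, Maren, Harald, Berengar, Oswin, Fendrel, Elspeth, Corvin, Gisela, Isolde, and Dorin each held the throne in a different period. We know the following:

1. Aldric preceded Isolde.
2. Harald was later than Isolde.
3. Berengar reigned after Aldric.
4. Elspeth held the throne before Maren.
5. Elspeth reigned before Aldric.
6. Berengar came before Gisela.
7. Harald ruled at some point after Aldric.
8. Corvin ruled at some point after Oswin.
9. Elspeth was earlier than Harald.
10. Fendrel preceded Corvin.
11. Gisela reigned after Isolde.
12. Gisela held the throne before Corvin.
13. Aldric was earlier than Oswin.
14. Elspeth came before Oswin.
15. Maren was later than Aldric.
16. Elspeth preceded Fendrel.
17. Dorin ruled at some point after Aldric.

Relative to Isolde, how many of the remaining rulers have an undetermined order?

5

Forced before Isolde: Aldric and Elspeth; forced after Isolde: Corvin, Gisela, and Harald.
That leaves Berengar, Dorin, Fendrel, Maren, and Oswin with no forced order relative to Isolde — 5.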